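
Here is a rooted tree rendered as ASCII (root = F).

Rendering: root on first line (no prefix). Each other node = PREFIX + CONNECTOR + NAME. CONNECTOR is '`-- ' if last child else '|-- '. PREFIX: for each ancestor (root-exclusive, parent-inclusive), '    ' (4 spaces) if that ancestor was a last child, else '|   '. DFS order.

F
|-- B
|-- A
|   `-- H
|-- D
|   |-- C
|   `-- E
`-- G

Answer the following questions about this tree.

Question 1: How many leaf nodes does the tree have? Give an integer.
Answer: 5

Derivation:
Leaves (nodes with no children): B, C, E, G, H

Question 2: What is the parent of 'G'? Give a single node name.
Answer: F

Derivation:
Scan adjacency: G appears as child of F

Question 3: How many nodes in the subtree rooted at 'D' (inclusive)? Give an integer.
Subtree rooted at D contains: C, D, E
Count = 3

Answer: 3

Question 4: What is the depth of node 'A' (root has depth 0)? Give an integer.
Path from root to A: F -> A
Depth = number of edges = 1

Answer: 1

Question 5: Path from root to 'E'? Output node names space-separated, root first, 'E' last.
Walk down from root: F -> D -> E

Answer: F D E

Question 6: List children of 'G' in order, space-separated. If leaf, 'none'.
Answer: none

Derivation:
Node G's children (from adjacency): (leaf)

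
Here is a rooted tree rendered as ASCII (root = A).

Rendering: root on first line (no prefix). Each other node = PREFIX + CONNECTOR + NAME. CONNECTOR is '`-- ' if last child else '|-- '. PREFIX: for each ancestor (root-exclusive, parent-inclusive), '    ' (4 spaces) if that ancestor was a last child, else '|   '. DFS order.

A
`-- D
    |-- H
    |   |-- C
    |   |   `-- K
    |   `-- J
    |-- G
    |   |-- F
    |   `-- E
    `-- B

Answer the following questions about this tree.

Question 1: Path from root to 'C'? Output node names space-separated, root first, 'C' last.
Walk down from root: A -> D -> H -> C

Answer: A D H C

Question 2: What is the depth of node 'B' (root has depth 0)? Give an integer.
Answer: 2

Derivation:
Path from root to B: A -> D -> B
Depth = number of edges = 2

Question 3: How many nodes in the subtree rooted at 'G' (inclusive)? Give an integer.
Subtree rooted at G contains: E, F, G
Count = 3

Answer: 3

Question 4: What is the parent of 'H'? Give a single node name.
Scan adjacency: H appears as child of D

Answer: D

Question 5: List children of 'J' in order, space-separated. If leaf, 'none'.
Node J's children (from adjacency): (leaf)

Answer: none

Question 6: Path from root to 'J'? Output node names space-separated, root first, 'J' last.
Walk down from root: A -> D -> H -> J

Answer: A D H J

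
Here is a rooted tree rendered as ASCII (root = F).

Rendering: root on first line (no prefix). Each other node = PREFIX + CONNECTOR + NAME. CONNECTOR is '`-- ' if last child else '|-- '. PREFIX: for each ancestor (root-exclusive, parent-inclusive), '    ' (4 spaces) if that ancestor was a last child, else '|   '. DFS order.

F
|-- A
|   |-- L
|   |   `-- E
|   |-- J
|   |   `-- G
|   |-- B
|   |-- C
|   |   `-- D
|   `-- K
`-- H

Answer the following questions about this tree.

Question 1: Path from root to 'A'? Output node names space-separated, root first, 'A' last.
Walk down from root: F -> A

Answer: F A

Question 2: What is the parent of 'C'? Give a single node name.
Answer: A

Derivation:
Scan adjacency: C appears as child of A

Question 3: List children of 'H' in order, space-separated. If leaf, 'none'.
Node H's children (from adjacency): (leaf)

Answer: none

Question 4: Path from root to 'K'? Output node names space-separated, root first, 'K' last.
Walk down from root: F -> A -> K

Answer: F A K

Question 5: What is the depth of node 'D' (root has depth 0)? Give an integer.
Answer: 3

Derivation:
Path from root to D: F -> A -> C -> D
Depth = number of edges = 3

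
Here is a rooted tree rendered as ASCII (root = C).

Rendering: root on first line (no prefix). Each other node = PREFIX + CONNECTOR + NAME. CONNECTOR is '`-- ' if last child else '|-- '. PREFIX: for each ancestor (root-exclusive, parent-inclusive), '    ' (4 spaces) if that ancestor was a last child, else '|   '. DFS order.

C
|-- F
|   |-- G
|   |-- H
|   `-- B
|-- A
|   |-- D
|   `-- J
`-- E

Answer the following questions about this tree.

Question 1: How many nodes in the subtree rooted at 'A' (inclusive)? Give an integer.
Answer: 3

Derivation:
Subtree rooted at A contains: A, D, J
Count = 3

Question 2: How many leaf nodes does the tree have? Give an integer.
Leaves (nodes with no children): B, D, E, G, H, J

Answer: 6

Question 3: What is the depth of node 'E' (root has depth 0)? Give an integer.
Path from root to E: C -> E
Depth = number of edges = 1

Answer: 1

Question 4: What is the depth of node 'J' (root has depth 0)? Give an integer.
Path from root to J: C -> A -> J
Depth = number of edges = 2

Answer: 2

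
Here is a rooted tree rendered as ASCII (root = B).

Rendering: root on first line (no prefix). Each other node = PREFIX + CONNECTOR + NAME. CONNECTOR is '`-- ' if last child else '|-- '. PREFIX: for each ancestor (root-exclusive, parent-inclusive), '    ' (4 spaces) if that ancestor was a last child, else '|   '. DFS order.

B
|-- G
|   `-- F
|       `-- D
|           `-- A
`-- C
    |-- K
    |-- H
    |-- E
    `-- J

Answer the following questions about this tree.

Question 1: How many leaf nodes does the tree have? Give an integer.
Answer: 5

Derivation:
Leaves (nodes with no children): A, E, H, J, K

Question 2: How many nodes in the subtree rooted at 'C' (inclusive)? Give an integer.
Subtree rooted at C contains: C, E, H, J, K
Count = 5

Answer: 5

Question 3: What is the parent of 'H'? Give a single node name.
Answer: C

Derivation:
Scan adjacency: H appears as child of C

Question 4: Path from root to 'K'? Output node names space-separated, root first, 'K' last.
Answer: B C K

Derivation:
Walk down from root: B -> C -> K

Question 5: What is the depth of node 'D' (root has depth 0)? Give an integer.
Answer: 3

Derivation:
Path from root to D: B -> G -> F -> D
Depth = number of edges = 3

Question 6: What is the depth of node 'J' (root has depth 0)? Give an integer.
Path from root to J: B -> C -> J
Depth = number of edges = 2

Answer: 2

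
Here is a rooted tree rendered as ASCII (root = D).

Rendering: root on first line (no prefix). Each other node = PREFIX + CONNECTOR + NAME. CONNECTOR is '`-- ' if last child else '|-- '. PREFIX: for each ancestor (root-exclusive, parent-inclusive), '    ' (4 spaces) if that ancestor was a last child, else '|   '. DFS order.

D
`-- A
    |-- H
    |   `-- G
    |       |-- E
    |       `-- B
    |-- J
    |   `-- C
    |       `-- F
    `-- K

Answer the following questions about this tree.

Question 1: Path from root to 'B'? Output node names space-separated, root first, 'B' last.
Walk down from root: D -> A -> H -> G -> B

Answer: D A H G B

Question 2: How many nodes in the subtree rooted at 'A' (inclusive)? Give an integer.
Answer: 9

Derivation:
Subtree rooted at A contains: A, B, C, E, F, G, H, J, K
Count = 9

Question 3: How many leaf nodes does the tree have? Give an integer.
Leaves (nodes with no children): B, E, F, K

Answer: 4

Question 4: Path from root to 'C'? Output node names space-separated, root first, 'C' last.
Answer: D A J C

Derivation:
Walk down from root: D -> A -> J -> C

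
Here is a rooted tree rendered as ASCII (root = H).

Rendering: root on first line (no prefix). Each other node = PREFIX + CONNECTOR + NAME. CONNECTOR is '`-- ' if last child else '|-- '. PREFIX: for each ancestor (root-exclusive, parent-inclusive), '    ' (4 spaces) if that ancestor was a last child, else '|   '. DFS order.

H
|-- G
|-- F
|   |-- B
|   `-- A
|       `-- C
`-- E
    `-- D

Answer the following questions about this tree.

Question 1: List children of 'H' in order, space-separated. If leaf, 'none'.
Node H's children (from adjacency): G, F, E

Answer: G F E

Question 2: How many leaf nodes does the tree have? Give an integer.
Leaves (nodes with no children): B, C, D, G

Answer: 4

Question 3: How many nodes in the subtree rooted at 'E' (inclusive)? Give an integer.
Subtree rooted at E contains: D, E
Count = 2

Answer: 2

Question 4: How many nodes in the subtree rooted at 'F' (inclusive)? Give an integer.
Answer: 4

Derivation:
Subtree rooted at F contains: A, B, C, F
Count = 4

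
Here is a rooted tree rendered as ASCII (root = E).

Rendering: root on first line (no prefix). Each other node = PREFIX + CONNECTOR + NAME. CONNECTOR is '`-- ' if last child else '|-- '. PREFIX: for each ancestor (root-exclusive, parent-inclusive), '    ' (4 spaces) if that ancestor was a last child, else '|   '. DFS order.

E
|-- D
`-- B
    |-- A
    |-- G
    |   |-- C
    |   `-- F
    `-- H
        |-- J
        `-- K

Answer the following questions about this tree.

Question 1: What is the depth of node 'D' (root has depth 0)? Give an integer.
Answer: 1

Derivation:
Path from root to D: E -> D
Depth = number of edges = 1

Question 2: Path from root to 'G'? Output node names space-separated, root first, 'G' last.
Answer: E B G

Derivation:
Walk down from root: E -> B -> G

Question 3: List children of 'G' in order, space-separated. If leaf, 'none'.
Node G's children (from adjacency): C, F

Answer: C F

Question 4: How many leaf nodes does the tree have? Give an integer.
Answer: 6

Derivation:
Leaves (nodes with no children): A, C, D, F, J, K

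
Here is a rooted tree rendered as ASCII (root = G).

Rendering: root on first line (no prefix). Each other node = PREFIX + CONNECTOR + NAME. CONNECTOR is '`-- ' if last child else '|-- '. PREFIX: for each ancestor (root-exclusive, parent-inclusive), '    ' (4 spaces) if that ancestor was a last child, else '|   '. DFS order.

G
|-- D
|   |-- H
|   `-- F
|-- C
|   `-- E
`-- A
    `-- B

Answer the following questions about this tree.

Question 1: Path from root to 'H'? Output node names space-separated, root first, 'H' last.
Walk down from root: G -> D -> H

Answer: G D H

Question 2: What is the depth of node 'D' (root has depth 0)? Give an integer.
Answer: 1

Derivation:
Path from root to D: G -> D
Depth = number of edges = 1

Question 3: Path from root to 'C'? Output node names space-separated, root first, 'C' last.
Walk down from root: G -> C

Answer: G C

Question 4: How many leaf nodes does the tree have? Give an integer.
Leaves (nodes with no children): B, E, F, H

Answer: 4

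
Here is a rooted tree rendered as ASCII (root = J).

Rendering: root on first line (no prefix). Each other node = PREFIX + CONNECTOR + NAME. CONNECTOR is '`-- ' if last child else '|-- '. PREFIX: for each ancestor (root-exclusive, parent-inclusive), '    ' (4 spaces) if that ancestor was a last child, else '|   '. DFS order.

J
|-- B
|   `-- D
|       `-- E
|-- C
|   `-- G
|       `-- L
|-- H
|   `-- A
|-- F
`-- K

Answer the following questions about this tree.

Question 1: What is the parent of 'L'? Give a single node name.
Scan adjacency: L appears as child of G

Answer: G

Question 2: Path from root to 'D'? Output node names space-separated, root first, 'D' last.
Answer: J B D

Derivation:
Walk down from root: J -> B -> D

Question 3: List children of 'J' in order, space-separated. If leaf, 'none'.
Node J's children (from adjacency): B, C, H, F, K

Answer: B C H F K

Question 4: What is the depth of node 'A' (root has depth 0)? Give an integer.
Answer: 2

Derivation:
Path from root to A: J -> H -> A
Depth = number of edges = 2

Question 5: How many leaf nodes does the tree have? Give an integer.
Leaves (nodes with no children): A, E, F, K, L

Answer: 5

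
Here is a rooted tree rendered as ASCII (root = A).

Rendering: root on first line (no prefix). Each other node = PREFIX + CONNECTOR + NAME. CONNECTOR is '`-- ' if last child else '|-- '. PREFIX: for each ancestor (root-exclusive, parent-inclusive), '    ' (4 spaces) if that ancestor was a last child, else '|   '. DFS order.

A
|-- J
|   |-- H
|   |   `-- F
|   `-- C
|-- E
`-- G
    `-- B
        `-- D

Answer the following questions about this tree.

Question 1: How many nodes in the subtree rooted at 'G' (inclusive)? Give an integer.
Subtree rooted at G contains: B, D, G
Count = 3

Answer: 3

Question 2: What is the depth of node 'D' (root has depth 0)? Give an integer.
Answer: 3

Derivation:
Path from root to D: A -> G -> B -> D
Depth = number of edges = 3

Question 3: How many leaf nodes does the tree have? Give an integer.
Leaves (nodes with no children): C, D, E, F

Answer: 4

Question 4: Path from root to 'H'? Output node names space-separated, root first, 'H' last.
Answer: A J H

Derivation:
Walk down from root: A -> J -> H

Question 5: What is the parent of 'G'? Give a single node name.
Answer: A

Derivation:
Scan adjacency: G appears as child of A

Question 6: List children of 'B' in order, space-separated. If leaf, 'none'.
Answer: D

Derivation:
Node B's children (from adjacency): D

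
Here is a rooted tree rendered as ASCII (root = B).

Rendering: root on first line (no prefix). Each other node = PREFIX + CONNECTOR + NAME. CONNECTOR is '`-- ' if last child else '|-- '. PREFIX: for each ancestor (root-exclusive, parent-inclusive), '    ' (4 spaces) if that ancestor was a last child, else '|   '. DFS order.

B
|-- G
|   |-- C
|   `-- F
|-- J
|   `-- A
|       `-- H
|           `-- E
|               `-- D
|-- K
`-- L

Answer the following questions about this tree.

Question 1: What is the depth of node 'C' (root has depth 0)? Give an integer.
Answer: 2

Derivation:
Path from root to C: B -> G -> C
Depth = number of edges = 2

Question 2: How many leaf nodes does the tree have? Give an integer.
Leaves (nodes with no children): C, D, F, K, L

Answer: 5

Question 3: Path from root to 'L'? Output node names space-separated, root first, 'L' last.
Answer: B L

Derivation:
Walk down from root: B -> L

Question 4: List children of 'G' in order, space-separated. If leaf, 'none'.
Answer: C F

Derivation:
Node G's children (from adjacency): C, F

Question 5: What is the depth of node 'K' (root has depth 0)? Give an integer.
Answer: 1

Derivation:
Path from root to K: B -> K
Depth = number of edges = 1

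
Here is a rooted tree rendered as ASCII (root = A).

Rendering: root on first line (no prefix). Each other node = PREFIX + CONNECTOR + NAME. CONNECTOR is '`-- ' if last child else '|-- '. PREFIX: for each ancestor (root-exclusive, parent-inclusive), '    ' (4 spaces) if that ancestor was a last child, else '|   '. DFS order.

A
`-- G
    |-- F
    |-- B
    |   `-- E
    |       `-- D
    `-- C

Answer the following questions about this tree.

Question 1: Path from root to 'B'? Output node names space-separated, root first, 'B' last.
Answer: A G B

Derivation:
Walk down from root: A -> G -> B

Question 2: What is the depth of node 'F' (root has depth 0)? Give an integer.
Answer: 2

Derivation:
Path from root to F: A -> G -> F
Depth = number of edges = 2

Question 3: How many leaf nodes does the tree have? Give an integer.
Leaves (nodes with no children): C, D, F

Answer: 3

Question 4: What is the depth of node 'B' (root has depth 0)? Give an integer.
Answer: 2

Derivation:
Path from root to B: A -> G -> B
Depth = number of edges = 2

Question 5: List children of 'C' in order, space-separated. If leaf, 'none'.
Node C's children (from adjacency): (leaf)

Answer: none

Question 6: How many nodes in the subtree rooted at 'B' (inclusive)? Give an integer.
Subtree rooted at B contains: B, D, E
Count = 3

Answer: 3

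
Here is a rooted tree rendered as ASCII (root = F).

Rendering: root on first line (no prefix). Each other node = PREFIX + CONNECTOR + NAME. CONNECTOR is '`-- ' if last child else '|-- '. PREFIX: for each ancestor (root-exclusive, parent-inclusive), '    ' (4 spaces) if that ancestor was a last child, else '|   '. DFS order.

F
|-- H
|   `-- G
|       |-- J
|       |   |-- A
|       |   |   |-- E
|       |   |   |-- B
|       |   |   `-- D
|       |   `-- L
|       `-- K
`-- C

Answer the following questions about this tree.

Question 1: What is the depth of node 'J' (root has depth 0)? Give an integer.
Answer: 3

Derivation:
Path from root to J: F -> H -> G -> J
Depth = number of edges = 3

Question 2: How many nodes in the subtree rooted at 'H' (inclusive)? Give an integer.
Subtree rooted at H contains: A, B, D, E, G, H, J, K, L
Count = 9

Answer: 9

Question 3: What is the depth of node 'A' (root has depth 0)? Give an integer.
Answer: 4

Derivation:
Path from root to A: F -> H -> G -> J -> A
Depth = number of edges = 4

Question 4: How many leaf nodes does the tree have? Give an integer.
Leaves (nodes with no children): B, C, D, E, K, L

Answer: 6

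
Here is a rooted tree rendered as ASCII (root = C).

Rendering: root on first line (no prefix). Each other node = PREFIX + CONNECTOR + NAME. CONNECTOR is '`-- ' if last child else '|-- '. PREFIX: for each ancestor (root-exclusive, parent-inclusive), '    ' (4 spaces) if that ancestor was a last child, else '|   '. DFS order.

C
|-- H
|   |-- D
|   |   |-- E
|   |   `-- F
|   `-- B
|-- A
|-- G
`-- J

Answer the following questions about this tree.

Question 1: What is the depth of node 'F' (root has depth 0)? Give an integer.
Path from root to F: C -> H -> D -> F
Depth = number of edges = 3

Answer: 3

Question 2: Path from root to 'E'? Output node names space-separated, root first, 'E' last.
Walk down from root: C -> H -> D -> E

Answer: C H D E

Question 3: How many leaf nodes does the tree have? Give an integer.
Answer: 6

Derivation:
Leaves (nodes with no children): A, B, E, F, G, J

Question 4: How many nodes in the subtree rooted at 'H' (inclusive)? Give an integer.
Subtree rooted at H contains: B, D, E, F, H
Count = 5

Answer: 5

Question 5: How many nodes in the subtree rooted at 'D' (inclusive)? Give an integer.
Subtree rooted at D contains: D, E, F
Count = 3

Answer: 3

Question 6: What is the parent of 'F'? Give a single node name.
Scan adjacency: F appears as child of D

Answer: D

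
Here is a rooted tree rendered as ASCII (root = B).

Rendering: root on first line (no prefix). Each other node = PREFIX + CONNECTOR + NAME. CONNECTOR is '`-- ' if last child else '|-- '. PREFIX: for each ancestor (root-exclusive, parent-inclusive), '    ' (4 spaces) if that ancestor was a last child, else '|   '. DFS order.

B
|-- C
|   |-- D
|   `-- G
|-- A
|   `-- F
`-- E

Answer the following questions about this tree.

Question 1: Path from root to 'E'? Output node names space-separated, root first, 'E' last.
Walk down from root: B -> E

Answer: B E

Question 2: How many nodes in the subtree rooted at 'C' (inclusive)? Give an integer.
Answer: 3

Derivation:
Subtree rooted at C contains: C, D, G
Count = 3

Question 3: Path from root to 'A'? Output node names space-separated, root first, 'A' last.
Answer: B A

Derivation:
Walk down from root: B -> A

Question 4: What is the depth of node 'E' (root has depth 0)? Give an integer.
Path from root to E: B -> E
Depth = number of edges = 1

Answer: 1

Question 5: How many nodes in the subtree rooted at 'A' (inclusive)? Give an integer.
Answer: 2

Derivation:
Subtree rooted at A contains: A, F
Count = 2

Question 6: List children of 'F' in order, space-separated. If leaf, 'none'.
Node F's children (from adjacency): (leaf)

Answer: none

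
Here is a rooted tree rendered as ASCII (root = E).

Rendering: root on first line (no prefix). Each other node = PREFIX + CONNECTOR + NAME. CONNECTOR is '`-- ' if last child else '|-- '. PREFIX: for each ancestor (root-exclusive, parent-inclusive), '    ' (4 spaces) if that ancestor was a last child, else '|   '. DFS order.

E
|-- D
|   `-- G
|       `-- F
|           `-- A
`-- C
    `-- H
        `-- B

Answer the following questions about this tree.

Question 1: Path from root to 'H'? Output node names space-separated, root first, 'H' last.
Answer: E C H

Derivation:
Walk down from root: E -> C -> H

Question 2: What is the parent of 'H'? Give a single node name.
Answer: C

Derivation:
Scan adjacency: H appears as child of C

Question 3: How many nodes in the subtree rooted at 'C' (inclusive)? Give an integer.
Answer: 3

Derivation:
Subtree rooted at C contains: B, C, H
Count = 3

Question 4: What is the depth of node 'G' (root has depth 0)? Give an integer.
Answer: 2

Derivation:
Path from root to G: E -> D -> G
Depth = number of edges = 2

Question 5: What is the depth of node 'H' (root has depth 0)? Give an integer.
Path from root to H: E -> C -> H
Depth = number of edges = 2

Answer: 2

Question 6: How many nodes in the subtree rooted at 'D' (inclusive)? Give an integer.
Subtree rooted at D contains: A, D, F, G
Count = 4

Answer: 4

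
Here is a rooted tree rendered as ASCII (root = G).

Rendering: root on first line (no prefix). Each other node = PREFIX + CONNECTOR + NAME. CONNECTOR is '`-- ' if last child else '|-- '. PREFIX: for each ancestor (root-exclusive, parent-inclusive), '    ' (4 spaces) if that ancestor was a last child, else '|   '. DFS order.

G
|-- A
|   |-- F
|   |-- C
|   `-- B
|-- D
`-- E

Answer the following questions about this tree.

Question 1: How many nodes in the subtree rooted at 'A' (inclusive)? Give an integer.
Answer: 4

Derivation:
Subtree rooted at A contains: A, B, C, F
Count = 4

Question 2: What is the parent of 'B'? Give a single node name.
Scan adjacency: B appears as child of A

Answer: A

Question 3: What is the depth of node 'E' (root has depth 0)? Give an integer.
Path from root to E: G -> E
Depth = number of edges = 1

Answer: 1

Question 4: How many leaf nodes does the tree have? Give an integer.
Answer: 5

Derivation:
Leaves (nodes with no children): B, C, D, E, F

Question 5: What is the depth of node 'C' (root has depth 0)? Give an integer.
Path from root to C: G -> A -> C
Depth = number of edges = 2

Answer: 2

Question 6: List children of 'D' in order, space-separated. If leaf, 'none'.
Node D's children (from adjacency): (leaf)

Answer: none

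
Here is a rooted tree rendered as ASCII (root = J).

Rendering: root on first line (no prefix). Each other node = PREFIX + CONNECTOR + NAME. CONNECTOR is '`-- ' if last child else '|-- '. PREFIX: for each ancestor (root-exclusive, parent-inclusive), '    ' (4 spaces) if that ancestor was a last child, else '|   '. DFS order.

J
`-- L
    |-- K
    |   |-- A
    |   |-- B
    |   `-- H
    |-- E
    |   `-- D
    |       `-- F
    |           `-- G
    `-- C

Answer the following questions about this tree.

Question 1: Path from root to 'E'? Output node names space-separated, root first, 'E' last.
Walk down from root: J -> L -> E

Answer: J L E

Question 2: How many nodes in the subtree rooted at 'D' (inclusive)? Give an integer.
Subtree rooted at D contains: D, F, G
Count = 3

Answer: 3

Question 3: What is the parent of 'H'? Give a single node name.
Answer: K

Derivation:
Scan adjacency: H appears as child of K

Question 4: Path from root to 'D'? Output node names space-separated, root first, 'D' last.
Walk down from root: J -> L -> E -> D

Answer: J L E D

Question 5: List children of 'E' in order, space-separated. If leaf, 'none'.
Node E's children (from adjacency): D

Answer: D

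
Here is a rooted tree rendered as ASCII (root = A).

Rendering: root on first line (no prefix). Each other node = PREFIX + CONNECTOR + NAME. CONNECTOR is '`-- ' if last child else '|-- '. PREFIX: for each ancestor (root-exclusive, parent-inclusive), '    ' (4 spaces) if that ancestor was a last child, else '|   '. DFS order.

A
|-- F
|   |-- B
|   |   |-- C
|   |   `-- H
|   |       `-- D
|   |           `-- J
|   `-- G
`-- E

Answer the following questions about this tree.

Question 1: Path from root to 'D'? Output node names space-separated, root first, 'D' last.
Answer: A F B H D

Derivation:
Walk down from root: A -> F -> B -> H -> D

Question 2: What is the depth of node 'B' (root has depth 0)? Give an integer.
Answer: 2

Derivation:
Path from root to B: A -> F -> B
Depth = number of edges = 2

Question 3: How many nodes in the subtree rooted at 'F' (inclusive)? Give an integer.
Subtree rooted at F contains: B, C, D, F, G, H, J
Count = 7

Answer: 7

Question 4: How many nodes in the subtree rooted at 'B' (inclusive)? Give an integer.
Subtree rooted at B contains: B, C, D, H, J
Count = 5

Answer: 5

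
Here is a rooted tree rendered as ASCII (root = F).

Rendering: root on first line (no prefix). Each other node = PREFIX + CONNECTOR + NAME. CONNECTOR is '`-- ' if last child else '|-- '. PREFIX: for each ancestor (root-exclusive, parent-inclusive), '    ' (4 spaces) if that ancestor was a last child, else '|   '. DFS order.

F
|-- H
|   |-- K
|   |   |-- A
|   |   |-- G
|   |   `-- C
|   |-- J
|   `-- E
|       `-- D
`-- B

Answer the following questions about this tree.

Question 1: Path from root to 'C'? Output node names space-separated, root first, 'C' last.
Answer: F H K C

Derivation:
Walk down from root: F -> H -> K -> C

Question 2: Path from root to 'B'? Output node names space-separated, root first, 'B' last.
Walk down from root: F -> B

Answer: F B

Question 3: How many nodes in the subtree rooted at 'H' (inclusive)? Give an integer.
Answer: 8

Derivation:
Subtree rooted at H contains: A, C, D, E, G, H, J, K
Count = 8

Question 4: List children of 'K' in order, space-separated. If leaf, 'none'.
Node K's children (from adjacency): A, G, C

Answer: A G C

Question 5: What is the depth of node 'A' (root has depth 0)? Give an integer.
Answer: 3

Derivation:
Path from root to A: F -> H -> K -> A
Depth = number of edges = 3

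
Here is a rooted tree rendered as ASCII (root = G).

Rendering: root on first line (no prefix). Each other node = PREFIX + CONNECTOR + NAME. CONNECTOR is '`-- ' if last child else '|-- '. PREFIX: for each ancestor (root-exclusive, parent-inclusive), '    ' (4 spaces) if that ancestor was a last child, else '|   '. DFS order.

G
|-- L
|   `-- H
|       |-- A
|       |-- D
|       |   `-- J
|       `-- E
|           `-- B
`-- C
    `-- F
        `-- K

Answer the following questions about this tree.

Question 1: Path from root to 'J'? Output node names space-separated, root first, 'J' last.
Answer: G L H D J

Derivation:
Walk down from root: G -> L -> H -> D -> J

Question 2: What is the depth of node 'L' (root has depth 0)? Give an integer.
Answer: 1

Derivation:
Path from root to L: G -> L
Depth = number of edges = 1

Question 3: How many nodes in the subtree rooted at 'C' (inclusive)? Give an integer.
Subtree rooted at C contains: C, F, K
Count = 3

Answer: 3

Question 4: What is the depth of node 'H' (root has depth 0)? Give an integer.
Path from root to H: G -> L -> H
Depth = number of edges = 2

Answer: 2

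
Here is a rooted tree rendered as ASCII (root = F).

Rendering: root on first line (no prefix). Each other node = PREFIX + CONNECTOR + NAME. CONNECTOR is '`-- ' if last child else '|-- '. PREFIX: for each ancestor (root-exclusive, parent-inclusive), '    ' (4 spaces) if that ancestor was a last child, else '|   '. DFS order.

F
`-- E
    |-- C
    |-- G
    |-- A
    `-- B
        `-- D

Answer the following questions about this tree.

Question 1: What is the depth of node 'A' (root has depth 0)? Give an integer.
Path from root to A: F -> E -> A
Depth = number of edges = 2

Answer: 2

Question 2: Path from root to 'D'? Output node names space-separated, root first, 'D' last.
Answer: F E B D

Derivation:
Walk down from root: F -> E -> B -> D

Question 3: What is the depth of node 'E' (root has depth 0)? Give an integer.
Path from root to E: F -> E
Depth = number of edges = 1

Answer: 1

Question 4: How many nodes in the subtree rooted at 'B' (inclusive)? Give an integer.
Subtree rooted at B contains: B, D
Count = 2

Answer: 2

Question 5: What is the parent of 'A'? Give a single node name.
Scan adjacency: A appears as child of E

Answer: E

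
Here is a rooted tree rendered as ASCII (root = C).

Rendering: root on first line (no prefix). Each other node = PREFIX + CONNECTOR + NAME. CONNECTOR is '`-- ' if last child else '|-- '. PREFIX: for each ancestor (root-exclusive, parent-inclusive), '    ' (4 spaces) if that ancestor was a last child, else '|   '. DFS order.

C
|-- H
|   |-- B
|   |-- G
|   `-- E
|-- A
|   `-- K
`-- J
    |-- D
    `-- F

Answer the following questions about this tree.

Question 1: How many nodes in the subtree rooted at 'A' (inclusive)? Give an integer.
Subtree rooted at A contains: A, K
Count = 2

Answer: 2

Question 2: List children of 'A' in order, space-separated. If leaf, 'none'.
Answer: K

Derivation:
Node A's children (from adjacency): K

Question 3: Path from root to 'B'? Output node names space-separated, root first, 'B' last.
Answer: C H B

Derivation:
Walk down from root: C -> H -> B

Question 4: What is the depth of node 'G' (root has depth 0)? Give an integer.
Answer: 2

Derivation:
Path from root to G: C -> H -> G
Depth = number of edges = 2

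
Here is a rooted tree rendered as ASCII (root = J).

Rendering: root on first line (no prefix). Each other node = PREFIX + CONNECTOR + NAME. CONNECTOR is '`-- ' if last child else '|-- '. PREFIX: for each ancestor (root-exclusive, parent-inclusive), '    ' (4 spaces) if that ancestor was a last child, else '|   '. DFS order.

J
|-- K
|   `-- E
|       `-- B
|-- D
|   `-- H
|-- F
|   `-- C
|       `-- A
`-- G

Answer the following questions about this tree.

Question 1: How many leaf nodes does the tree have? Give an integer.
Answer: 4

Derivation:
Leaves (nodes with no children): A, B, G, H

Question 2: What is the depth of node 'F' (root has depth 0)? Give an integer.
Path from root to F: J -> F
Depth = number of edges = 1

Answer: 1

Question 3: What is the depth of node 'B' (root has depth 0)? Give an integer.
Answer: 3

Derivation:
Path from root to B: J -> K -> E -> B
Depth = number of edges = 3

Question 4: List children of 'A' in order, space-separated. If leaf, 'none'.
Node A's children (from adjacency): (leaf)

Answer: none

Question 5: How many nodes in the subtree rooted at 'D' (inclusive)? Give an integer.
Answer: 2

Derivation:
Subtree rooted at D contains: D, H
Count = 2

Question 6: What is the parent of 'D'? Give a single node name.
Answer: J

Derivation:
Scan adjacency: D appears as child of J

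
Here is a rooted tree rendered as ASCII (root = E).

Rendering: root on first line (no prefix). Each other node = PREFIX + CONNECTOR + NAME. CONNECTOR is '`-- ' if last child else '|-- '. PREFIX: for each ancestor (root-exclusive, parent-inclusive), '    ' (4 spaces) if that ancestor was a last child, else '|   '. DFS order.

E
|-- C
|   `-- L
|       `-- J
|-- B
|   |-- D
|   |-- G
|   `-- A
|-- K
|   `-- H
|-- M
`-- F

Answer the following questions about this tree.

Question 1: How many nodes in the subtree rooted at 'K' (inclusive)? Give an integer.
Answer: 2

Derivation:
Subtree rooted at K contains: H, K
Count = 2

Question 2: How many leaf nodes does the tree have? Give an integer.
Leaves (nodes with no children): A, D, F, G, H, J, M

Answer: 7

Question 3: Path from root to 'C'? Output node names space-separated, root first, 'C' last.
Walk down from root: E -> C

Answer: E C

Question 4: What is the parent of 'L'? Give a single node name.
Answer: C

Derivation:
Scan adjacency: L appears as child of C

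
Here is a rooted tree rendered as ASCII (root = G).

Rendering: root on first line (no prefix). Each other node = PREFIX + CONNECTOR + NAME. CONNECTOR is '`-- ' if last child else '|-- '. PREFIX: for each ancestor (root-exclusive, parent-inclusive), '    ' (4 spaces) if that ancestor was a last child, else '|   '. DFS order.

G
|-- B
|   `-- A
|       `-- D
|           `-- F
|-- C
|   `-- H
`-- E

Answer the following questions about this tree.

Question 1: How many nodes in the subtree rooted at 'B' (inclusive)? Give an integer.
Subtree rooted at B contains: A, B, D, F
Count = 4

Answer: 4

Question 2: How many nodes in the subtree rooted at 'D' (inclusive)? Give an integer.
Answer: 2

Derivation:
Subtree rooted at D contains: D, F
Count = 2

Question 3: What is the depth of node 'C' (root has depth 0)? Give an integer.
Path from root to C: G -> C
Depth = number of edges = 1

Answer: 1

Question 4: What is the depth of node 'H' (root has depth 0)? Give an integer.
Answer: 2

Derivation:
Path from root to H: G -> C -> H
Depth = number of edges = 2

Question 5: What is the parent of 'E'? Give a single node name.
Answer: G

Derivation:
Scan adjacency: E appears as child of G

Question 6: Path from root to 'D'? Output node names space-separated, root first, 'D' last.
Answer: G B A D

Derivation:
Walk down from root: G -> B -> A -> D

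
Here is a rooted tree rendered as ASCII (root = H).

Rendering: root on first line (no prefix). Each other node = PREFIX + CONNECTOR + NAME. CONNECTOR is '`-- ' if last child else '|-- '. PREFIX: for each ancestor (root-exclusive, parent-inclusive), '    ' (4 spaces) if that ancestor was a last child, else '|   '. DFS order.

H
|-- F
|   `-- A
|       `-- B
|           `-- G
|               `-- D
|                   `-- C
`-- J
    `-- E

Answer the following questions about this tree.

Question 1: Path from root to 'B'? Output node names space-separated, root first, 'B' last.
Answer: H F A B

Derivation:
Walk down from root: H -> F -> A -> B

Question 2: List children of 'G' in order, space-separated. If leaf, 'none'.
Answer: D

Derivation:
Node G's children (from adjacency): D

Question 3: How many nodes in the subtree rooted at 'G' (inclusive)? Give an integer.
Answer: 3

Derivation:
Subtree rooted at G contains: C, D, G
Count = 3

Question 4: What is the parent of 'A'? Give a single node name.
Scan adjacency: A appears as child of F

Answer: F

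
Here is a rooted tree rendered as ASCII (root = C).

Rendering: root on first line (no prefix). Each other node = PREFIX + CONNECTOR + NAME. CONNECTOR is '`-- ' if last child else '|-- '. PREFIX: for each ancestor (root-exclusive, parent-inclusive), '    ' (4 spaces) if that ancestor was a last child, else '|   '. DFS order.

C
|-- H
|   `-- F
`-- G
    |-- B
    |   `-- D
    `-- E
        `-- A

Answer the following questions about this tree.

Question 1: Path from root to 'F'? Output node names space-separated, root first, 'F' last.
Walk down from root: C -> H -> F

Answer: C H F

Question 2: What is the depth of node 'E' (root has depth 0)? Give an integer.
Answer: 2

Derivation:
Path from root to E: C -> G -> E
Depth = number of edges = 2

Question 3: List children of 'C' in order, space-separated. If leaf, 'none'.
Node C's children (from adjacency): H, G

Answer: H G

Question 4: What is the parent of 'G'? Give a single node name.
Scan adjacency: G appears as child of C

Answer: C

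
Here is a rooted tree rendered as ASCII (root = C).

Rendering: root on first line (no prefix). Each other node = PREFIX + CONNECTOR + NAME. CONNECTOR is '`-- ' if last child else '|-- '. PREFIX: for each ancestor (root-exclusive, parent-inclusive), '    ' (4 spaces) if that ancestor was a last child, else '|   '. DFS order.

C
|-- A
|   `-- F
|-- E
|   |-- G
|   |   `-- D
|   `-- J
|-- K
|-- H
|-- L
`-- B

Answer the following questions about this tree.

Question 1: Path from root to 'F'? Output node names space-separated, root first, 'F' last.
Walk down from root: C -> A -> F

Answer: C A F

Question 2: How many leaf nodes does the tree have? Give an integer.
Answer: 7

Derivation:
Leaves (nodes with no children): B, D, F, H, J, K, L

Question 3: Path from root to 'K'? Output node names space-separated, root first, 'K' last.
Answer: C K

Derivation:
Walk down from root: C -> K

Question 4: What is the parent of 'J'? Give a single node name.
Answer: E

Derivation:
Scan adjacency: J appears as child of E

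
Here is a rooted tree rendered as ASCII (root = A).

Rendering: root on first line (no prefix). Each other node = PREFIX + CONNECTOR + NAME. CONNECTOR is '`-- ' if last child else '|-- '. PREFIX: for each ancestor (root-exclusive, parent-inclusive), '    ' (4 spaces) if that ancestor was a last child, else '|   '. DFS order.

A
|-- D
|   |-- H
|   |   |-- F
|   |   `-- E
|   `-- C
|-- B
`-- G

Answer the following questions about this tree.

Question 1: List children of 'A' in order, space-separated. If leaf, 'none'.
Node A's children (from adjacency): D, B, G

Answer: D B G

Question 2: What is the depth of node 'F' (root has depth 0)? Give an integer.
Path from root to F: A -> D -> H -> F
Depth = number of edges = 3

Answer: 3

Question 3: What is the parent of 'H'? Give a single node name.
Scan adjacency: H appears as child of D

Answer: D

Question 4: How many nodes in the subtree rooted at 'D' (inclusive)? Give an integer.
Answer: 5

Derivation:
Subtree rooted at D contains: C, D, E, F, H
Count = 5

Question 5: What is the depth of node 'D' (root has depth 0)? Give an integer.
Answer: 1

Derivation:
Path from root to D: A -> D
Depth = number of edges = 1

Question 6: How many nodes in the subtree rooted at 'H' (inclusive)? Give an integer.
Subtree rooted at H contains: E, F, H
Count = 3

Answer: 3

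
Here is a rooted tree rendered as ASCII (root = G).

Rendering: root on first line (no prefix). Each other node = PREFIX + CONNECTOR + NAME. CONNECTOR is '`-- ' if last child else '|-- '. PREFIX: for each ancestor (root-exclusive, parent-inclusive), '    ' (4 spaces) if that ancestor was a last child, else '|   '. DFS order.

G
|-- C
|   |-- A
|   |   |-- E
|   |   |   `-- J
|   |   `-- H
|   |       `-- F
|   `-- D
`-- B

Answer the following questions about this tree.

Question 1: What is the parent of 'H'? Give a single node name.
Answer: A

Derivation:
Scan adjacency: H appears as child of A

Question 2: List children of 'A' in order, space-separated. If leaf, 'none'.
Answer: E H

Derivation:
Node A's children (from adjacency): E, H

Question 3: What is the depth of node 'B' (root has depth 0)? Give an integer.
Path from root to B: G -> B
Depth = number of edges = 1

Answer: 1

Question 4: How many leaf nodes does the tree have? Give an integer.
Leaves (nodes with no children): B, D, F, J

Answer: 4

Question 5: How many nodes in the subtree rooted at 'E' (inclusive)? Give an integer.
Answer: 2

Derivation:
Subtree rooted at E contains: E, J
Count = 2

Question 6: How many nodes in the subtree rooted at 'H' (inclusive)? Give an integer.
Subtree rooted at H contains: F, H
Count = 2

Answer: 2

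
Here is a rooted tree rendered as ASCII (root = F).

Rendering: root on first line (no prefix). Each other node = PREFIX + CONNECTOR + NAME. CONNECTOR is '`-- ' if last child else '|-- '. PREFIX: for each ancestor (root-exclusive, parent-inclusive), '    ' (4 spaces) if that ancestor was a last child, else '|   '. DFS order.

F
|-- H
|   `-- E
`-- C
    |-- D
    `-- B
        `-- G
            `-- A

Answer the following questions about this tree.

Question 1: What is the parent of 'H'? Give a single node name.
Scan adjacency: H appears as child of F

Answer: F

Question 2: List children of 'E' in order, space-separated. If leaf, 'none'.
Node E's children (from adjacency): (leaf)

Answer: none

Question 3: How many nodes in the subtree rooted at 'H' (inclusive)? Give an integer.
Subtree rooted at H contains: E, H
Count = 2

Answer: 2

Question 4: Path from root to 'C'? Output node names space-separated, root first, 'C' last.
Walk down from root: F -> C

Answer: F C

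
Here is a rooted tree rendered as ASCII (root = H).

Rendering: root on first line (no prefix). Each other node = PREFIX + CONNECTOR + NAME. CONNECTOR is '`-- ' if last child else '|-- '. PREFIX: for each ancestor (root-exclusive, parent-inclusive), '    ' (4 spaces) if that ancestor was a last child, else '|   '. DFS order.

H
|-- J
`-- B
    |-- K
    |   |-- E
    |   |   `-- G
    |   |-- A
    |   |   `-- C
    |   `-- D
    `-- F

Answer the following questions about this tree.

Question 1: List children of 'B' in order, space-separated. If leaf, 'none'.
Node B's children (from adjacency): K, F

Answer: K F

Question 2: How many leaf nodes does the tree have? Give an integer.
Leaves (nodes with no children): C, D, F, G, J

Answer: 5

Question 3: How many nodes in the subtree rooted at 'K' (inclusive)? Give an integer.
Answer: 6

Derivation:
Subtree rooted at K contains: A, C, D, E, G, K
Count = 6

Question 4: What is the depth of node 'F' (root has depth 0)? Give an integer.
Answer: 2

Derivation:
Path from root to F: H -> B -> F
Depth = number of edges = 2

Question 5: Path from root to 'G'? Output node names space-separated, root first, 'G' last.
Answer: H B K E G

Derivation:
Walk down from root: H -> B -> K -> E -> G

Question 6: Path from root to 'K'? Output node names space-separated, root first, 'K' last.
Walk down from root: H -> B -> K

Answer: H B K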